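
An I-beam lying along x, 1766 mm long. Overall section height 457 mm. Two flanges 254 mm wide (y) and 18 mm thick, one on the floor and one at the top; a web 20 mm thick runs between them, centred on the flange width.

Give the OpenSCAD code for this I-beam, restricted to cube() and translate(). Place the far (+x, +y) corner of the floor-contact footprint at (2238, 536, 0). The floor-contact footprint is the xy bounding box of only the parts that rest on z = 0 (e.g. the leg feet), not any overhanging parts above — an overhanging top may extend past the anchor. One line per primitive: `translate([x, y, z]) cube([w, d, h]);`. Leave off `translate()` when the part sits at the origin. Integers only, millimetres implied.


translate([472, 282, 0]) cube([1766, 254, 18]);
translate([472, 399, 18]) cube([1766, 20, 421]);
translate([472, 282, 439]) cube([1766, 254, 18]);


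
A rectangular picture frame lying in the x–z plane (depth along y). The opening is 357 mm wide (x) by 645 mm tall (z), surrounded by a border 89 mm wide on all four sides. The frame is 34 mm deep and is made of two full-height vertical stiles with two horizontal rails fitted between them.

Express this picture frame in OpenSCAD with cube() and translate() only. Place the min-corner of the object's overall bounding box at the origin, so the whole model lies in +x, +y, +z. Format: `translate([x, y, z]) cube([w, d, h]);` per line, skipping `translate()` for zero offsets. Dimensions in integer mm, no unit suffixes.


cube([89, 34, 823]);
translate([446, 0, 0]) cube([89, 34, 823]);
translate([89, 0, 0]) cube([357, 34, 89]);
translate([89, 0, 734]) cube([357, 34, 89]);


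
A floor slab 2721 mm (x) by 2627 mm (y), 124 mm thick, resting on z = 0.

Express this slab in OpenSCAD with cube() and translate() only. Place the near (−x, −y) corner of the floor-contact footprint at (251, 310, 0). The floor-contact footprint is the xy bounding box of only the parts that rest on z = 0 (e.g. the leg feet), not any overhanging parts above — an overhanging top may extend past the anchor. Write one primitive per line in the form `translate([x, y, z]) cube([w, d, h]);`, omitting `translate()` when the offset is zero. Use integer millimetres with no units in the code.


translate([251, 310, 0]) cube([2721, 2627, 124]);


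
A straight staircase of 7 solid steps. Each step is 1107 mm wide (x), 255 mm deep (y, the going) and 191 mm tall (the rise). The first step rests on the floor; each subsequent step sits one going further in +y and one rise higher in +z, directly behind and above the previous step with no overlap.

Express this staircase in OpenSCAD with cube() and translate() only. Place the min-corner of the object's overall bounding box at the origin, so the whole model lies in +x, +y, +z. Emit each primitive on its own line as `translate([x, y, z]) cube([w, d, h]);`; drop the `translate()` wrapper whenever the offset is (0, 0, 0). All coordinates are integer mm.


cube([1107, 255, 191]);
translate([0, 255, 191]) cube([1107, 255, 191]);
translate([0, 510, 382]) cube([1107, 255, 191]);
translate([0, 765, 573]) cube([1107, 255, 191]);
translate([0, 1020, 764]) cube([1107, 255, 191]);
translate([0, 1275, 955]) cube([1107, 255, 191]);
translate([0, 1530, 1146]) cube([1107, 255, 191]);


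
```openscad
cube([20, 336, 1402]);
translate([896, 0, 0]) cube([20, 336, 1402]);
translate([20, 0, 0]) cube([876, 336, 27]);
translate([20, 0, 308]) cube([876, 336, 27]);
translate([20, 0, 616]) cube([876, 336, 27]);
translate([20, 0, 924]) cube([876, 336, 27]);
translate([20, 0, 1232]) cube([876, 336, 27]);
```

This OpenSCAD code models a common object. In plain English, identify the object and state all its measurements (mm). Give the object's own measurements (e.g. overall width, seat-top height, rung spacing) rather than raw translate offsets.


An open bookshelf. Two side panels, each 20 mm thick, 336 mm deep and 1402 mm tall, stand 916 mm apart (outside-to-outside). Between them sit 5 shelves, each 27 mm thick and 336 mm deep, spanning the full gap between the sides. The bottom shelf rests on the floor (its underside at z = 0) and the clear gap between one shelf's top and the next shelf's underside is 281 mm.


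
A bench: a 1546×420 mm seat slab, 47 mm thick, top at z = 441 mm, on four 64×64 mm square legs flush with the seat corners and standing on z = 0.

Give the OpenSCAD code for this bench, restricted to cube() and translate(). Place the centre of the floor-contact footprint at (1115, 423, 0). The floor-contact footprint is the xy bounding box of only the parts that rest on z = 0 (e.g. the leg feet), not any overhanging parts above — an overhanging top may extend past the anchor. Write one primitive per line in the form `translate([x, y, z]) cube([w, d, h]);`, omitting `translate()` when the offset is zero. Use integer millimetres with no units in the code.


translate([342, 213, 394]) cube([1546, 420, 47]);
translate([342, 213, 0]) cube([64, 64, 394]);
translate([342, 569, 0]) cube([64, 64, 394]);
translate([1824, 213, 0]) cube([64, 64, 394]);
translate([1824, 569, 0]) cube([64, 64, 394]);


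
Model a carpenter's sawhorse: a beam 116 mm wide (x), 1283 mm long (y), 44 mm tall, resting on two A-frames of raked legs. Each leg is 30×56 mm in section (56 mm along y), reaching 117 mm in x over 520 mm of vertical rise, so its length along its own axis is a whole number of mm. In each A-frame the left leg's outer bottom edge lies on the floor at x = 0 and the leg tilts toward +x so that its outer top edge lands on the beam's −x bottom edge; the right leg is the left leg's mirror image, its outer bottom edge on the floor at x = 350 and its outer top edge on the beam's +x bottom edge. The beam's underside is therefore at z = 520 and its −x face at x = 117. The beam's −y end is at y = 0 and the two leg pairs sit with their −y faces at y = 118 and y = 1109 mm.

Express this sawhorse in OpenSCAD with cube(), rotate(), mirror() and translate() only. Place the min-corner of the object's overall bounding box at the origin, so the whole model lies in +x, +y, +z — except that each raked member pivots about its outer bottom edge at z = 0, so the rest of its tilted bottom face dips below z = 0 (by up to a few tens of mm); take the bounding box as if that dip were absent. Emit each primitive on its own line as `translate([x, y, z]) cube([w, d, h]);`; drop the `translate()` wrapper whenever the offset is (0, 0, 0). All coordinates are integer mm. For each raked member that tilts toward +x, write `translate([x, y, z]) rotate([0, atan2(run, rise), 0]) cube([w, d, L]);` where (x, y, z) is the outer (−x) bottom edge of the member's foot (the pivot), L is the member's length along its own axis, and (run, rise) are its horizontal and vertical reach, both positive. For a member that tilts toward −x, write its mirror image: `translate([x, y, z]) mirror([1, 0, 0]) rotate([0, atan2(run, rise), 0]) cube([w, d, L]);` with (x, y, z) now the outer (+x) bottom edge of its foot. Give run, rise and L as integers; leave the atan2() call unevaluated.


// leg length = √(117² + 520²) = 533
// right-leg outer foot x = 2·117 + 116 = 350
// beam min-corner = (117, 0, 520)
translate([117, 0, 520]) cube([116, 1283, 44]);
translate([0, 118, 0]) rotate([0, atan2(117, 520), 0]) cube([30, 56, 533]);
translate([350, 118, 0]) mirror([1, 0, 0]) rotate([0, atan2(117, 520), 0]) cube([30, 56, 533]);
translate([0, 1109, 0]) rotate([0, atan2(117, 520), 0]) cube([30, 56, 533]);
translate([350, 1109, 0]) mirror([1, 0, 0]) rotate([0, atan2(117, 520), 0]) cube([30, 56, 533]);


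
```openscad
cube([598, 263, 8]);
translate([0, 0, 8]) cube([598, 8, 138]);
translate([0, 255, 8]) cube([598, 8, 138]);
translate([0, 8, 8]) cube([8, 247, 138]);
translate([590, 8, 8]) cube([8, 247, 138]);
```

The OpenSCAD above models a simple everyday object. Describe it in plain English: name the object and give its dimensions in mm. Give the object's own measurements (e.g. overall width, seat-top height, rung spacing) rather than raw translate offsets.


An open-topped rectangular box: outside dimensions 598×263×146 mm, with a uniform wall and base thickness of 8 mm. The base is a full 598×263 slab on the floor; four walls sit on top of the base. The front and back walls (the −y and +y sides) span the full width; the two side walls fit between them.


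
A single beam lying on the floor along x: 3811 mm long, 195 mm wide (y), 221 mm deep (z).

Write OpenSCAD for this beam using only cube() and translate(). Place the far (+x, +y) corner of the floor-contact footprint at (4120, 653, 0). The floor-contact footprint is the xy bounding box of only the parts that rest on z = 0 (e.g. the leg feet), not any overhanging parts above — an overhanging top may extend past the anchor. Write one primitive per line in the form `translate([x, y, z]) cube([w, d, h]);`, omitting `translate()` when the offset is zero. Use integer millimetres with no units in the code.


translate([309, 458, 0]) cube([3811, 195, 221]);


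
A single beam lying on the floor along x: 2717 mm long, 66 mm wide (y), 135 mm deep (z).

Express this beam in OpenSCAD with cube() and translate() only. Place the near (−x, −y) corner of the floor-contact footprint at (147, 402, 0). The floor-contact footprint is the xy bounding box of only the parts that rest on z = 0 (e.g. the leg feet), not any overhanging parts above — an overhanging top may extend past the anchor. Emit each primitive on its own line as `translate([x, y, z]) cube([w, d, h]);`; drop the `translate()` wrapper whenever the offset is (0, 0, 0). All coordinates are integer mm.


translate([147, 402, 0]) cube([2717, 66, 135]);


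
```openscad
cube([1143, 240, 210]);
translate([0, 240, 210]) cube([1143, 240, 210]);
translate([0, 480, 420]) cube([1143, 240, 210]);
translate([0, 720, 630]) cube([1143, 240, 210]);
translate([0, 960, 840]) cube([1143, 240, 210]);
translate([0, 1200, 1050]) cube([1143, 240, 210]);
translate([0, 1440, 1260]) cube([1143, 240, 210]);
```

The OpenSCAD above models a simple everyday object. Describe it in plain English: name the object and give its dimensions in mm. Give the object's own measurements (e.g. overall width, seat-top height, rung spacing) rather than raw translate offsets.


A straight staircase of 7 solid steps. Each step is 1143 mm wide (x), 240 mm deep (y, the going) and 210 mm tall (the rise). The first step rests on the floor; each subsequent step sits one going further in +y and one rise higher in +z, directly behind and above the previous step with no overlap.


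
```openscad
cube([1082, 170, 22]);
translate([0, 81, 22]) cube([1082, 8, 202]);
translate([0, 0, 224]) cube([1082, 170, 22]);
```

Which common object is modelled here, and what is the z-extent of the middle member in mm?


An I-beam. The web height is 202 mm.

Two wide flanges with a thin centred web — an I-beam. Overall 246 mm minus two 22 mm flanges gives a web of 246 − 2·22 = 202 mm.


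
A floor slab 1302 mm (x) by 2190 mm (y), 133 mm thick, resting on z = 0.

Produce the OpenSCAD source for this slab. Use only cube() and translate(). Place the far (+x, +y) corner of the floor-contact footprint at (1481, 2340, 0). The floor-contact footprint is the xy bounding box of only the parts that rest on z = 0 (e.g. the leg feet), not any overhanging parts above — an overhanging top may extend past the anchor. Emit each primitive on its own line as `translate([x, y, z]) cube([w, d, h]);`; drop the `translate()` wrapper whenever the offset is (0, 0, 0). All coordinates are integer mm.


translate([179, 150, 0]) cube([1302, 2190, 133]);


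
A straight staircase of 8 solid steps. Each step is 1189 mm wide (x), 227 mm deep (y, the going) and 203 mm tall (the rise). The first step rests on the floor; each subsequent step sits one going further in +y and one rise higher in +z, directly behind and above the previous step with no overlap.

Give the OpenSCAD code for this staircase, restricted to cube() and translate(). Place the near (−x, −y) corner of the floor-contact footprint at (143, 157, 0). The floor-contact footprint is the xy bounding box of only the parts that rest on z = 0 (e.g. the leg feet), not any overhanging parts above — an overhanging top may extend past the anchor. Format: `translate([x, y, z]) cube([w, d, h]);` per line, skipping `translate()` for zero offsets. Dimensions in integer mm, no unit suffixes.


translate([143, 157, 0]) cube([1189, 227, 203]);
translate([143, 384, 203]) cube([1189, 227, 203]);
translate([143, 611, 406]) cube([1189, 227, 203]);
translate([143, 838, 609]) cube([1189, 227, 203]);
translate([143, 1065, 812]) cube([1189, 227, 203]);
translate([143, 1292, 1015]) cube([1189, 227, 203]);
translate([143, 1519, 1218]) cube([1189, 227, 203]);
translate([143, 1746, 1421]) cube([1189, 227, 203]);


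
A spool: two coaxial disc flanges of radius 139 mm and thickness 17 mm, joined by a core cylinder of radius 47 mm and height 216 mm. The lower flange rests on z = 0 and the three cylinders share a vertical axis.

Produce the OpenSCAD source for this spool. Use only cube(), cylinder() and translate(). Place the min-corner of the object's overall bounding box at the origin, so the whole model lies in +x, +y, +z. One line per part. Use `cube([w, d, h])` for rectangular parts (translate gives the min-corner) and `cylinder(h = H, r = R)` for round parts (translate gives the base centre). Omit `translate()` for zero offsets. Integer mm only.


translate([139, 139, 0]) cylinder(h = 17, r = 139);
translate([139, 139, 17]) cylinder(h = 216, r = 47);
translate([139, 139, 233]) cylinder(h = 17, r = 139);


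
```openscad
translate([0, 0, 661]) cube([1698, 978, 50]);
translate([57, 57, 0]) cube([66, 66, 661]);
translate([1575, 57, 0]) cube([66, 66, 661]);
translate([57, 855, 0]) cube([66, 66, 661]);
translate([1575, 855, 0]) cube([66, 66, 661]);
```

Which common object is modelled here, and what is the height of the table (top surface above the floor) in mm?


A table. The table height is 711 mm.

A 1698×978×50 slab sits at z = 661 on four 66 mm square posts — a table. The top surface is at 661 + 50 = 711 mm.


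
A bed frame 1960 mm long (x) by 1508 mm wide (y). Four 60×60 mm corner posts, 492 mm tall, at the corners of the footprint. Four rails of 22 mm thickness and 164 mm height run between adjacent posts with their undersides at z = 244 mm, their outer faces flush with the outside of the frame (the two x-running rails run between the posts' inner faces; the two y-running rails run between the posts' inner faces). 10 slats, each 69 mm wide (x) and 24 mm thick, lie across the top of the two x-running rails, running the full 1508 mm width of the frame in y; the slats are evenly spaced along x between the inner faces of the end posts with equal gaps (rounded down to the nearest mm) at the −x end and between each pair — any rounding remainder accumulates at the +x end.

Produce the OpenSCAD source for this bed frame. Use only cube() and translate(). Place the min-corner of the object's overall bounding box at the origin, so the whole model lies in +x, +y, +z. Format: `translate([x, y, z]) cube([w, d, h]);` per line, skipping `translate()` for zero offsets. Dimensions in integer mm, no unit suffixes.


cube([60, 60, 492]);
translate([0, 1448, 0]) cube([60, 60, 492]);
translate([1900, 0, 0]) cube([60, 60, 492]);
translate([1900, 1448, 0]) cube([60, 60, 492]);
translate([60, 0, 244]) cube([1840, 22, 164]);
translate([60, 1486, 244]) cube([1840, 22, 164]);
translate([0, 60, 244]) cube([22, 1388, 164]);
translate([1938, 60, 244]) cube([22, 1388, 164]);
translate([164, 0, 408]) cube([69, 1508, 24]);
translate([337, 0, 408]) cube([69, 1508, 24]);
translate([510, 0, 408]) cube([69, 1508, 24]);
translate([683, 0, 408]) cube([69, 1508, 24]);
translate([856, 0, 408]) cube([69, 1508, 24]);
translate([1029, 0, 408]) cube([69, 1508, 24]);
translate([1202, 0, 408]) cube([69, 1508, 24]);
translate([1375, 0, 408]) cube([69, 1508, 24]);
translate([1548, 0, 408]) cube([69, 1508, 24]);
translate([1721, 0, 408]) cube([69, 1508, 24]);


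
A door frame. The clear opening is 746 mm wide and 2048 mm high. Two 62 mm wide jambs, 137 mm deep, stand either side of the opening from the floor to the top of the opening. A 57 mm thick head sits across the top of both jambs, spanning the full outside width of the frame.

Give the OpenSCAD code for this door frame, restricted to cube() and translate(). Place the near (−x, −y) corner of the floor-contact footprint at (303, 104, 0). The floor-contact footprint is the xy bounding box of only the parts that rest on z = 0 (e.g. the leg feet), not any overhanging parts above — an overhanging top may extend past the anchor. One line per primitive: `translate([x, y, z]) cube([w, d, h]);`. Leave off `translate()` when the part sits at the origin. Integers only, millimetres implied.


translate([303, 104, 0]) cube([62, 137, 2048]);
translate([1111, 104, 0]) cube([62, 137, 2048]);
translate([303, 104, 2048]) cube([870, 137, 57]);


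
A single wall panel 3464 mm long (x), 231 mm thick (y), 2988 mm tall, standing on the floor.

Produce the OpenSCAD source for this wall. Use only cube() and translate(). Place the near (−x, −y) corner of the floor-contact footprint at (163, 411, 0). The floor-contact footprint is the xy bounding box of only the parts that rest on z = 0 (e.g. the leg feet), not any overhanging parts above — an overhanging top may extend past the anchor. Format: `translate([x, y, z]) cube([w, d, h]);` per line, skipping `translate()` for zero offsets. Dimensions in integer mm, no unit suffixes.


translate([163, 411, 0]) cube([3464, 231, 2988]);


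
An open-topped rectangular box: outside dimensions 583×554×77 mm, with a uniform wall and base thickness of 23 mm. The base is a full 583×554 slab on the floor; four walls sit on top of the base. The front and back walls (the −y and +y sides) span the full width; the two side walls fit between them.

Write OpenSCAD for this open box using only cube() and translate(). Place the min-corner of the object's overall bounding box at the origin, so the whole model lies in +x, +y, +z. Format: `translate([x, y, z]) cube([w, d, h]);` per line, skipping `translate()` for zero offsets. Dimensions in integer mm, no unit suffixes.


cube([583, 554, 23]);
translate([0, 0, 23]) cube([583, 23, 54]);
translate([0, 531, 23]) cube([583, 23, 54]);
translate([0, 23, 23]) cube([23, 508, 54]);
translate([560, 23, 23]) cube([23, 508, 54]);


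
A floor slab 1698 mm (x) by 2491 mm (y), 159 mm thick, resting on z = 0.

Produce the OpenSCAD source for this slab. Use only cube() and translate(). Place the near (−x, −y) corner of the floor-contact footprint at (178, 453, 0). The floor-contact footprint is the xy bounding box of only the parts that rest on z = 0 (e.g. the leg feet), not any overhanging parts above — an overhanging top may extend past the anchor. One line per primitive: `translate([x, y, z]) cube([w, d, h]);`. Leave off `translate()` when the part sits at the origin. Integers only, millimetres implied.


translate([178, 453, 0]) cube([1698, 2491, 159]);


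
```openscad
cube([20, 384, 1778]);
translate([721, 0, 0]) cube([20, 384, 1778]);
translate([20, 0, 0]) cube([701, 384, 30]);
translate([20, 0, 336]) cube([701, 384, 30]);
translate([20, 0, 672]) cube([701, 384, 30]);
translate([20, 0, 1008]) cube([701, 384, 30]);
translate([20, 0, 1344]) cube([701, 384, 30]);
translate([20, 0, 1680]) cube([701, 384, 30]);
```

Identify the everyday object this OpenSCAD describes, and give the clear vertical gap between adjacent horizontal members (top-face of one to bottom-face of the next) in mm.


A bookshelf. The clear shelf gap is 306 mm.

Two tall side panels with 6 horizontal boards between them — a bookshelf. The first two shelf undersides are at z = 0 and z = 336; with shelf thickness 30, the clear gap is 336 − 0 − 30 = 306 mm.


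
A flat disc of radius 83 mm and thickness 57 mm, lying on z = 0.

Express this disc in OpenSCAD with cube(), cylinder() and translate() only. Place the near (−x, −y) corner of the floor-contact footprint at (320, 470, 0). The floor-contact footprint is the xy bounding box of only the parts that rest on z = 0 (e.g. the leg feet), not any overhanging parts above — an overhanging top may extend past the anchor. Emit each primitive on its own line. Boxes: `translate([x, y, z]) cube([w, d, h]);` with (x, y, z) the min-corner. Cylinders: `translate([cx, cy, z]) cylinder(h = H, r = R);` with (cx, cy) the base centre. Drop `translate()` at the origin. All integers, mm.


translate([403, 553, 0]) cylinder(h = 57, r = 83);


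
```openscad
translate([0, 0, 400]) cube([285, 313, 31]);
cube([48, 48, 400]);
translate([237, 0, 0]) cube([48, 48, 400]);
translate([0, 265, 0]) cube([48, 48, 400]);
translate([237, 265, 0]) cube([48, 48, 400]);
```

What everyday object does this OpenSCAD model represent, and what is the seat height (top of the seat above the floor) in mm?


A stool. The seat height is 431 mm.

A 285×313×31 slab at z = 400 on four corner posts — a stool. The seat top is 400 + 31 = 431 mm.


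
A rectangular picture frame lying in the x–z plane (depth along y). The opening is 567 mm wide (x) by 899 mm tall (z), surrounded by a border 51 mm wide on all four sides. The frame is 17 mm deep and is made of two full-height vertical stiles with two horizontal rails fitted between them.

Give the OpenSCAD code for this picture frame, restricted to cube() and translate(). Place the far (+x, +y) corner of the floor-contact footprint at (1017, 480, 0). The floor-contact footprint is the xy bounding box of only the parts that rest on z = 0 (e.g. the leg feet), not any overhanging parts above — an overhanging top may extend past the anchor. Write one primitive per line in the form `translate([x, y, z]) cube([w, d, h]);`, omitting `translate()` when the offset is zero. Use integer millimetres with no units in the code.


translate([348, 463, 0]) cube([51, 17, 1001]);
translate([966, 463, 0]) cube([51, 17, 1001]);
translate([399, 463, 0]) cube([567, 17, 51]);
translate([399, 463, 950]) cube([567, 17, 51]);


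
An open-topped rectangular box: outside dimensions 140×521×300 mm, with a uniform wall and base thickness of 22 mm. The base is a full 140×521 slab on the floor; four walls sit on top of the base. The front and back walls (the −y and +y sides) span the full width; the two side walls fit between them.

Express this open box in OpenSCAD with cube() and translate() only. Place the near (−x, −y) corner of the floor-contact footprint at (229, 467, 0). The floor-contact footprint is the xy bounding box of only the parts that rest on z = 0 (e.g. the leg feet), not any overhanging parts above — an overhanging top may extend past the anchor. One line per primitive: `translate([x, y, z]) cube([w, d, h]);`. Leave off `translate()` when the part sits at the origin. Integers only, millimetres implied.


translate([229, 467, 0]) cube([140, 521, 22]);
translate([229, 467, 22]) cube([140, 22, 278]);
translate([229, 966, 22]) cube([140, 22, 278]);
translate([229, 489, 22]) cube([22, 477, 278]);
translate([347, 489, 22]) cube([22, 477, 278]);


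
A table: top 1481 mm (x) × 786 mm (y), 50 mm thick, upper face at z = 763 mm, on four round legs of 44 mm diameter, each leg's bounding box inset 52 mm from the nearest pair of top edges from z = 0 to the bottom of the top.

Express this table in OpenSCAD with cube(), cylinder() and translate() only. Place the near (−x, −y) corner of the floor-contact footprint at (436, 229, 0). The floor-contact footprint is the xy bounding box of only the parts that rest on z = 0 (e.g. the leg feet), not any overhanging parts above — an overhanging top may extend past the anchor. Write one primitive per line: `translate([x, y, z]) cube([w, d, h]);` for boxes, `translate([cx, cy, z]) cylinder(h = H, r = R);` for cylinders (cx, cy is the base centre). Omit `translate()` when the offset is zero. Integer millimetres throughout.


// leg_h = 763 - 50 = 713
translate([384, 177, 713]) cube([1481, 786, 50]);
translate([458, 251, 0]) cylinder(h = 713, r = 22);
translate([1791, 251, 0]) cylinder(h = 713, r = 22);
translate([458, 889, 0]) cylinder(h = 713, r = 22);
translate([1791, 889, 0]) cylinder(h = 713, r = 22);


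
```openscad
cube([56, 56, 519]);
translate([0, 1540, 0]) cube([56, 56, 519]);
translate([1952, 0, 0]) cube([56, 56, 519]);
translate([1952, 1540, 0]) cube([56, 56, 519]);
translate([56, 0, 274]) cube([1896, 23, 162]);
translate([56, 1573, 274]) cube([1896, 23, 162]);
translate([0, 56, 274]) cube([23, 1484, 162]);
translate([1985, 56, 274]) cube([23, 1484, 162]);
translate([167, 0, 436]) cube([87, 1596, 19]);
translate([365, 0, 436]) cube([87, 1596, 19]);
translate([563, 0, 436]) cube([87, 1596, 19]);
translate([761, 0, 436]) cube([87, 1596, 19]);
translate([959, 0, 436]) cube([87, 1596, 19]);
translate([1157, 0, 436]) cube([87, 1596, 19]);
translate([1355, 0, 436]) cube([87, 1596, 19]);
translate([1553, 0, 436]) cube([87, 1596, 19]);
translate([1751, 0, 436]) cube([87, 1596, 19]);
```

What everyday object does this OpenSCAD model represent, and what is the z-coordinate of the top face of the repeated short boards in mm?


A bed frame. The slat-top height is 455 mm.

Four posts, four rails, and a row of slats — a bed frame. Slats sit on the rails at z = 274 + 162 = 436; with slat thickness 19, the top is 455 mm.


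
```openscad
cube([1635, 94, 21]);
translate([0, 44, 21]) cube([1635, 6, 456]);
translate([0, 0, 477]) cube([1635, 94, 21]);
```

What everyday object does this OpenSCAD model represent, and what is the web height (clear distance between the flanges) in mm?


An I-beam. The web height is 456 mm.

Two wide flanges with a thin centred web — an I-beam. Overall 498 mm minus two 21 mm flanges gives a web of 498 − 2·21 = 456 mm.


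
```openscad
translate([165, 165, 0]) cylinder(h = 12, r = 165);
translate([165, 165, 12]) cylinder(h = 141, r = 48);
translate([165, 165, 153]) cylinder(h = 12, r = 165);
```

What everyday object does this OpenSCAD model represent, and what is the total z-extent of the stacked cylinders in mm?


A spool. The overall height is 165 mm.

Three coaxial cylinders, large–small–large — a spool. Two 12 mm flanges and a 141 mm core give 12 + 141 + 12 = 165 mm.


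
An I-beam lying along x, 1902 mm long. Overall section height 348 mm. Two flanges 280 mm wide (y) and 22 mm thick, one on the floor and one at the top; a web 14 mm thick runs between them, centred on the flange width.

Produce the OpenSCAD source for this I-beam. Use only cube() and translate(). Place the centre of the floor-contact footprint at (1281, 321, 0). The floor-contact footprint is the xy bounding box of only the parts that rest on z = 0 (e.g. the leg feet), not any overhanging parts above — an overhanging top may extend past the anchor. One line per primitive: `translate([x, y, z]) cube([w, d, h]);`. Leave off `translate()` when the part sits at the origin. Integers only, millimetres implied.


translate([330, 181, 0]) cube([1902, 280, 22]);
translate([330, 314, 22]) cube([1902, 14, 304]);
translate([330, 181, 326]) cube([1902, 280, 22]);


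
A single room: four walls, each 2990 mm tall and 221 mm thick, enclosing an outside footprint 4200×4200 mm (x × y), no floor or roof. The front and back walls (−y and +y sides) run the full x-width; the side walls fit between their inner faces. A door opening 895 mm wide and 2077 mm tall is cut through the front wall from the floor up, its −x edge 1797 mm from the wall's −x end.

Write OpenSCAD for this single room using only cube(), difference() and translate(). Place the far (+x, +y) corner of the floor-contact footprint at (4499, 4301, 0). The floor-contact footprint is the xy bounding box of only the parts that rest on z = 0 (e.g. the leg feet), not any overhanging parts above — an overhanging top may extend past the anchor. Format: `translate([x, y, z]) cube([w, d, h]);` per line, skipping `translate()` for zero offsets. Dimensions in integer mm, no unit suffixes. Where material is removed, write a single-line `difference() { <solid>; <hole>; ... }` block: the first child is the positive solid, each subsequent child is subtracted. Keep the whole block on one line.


difference() { translate([299, 101, 0]) cube([4200, 221, 2990]); translate([2096, 101, 0]) cube([895, 221, 2077]); }
translate([299, 4080, 0]) cube([4200, 221, 2990]);
translate([299, 322, 0]) cube([221, 3758, 2990]);
translate([4278, 322, 0]) cube([221, 3758, 2990]);


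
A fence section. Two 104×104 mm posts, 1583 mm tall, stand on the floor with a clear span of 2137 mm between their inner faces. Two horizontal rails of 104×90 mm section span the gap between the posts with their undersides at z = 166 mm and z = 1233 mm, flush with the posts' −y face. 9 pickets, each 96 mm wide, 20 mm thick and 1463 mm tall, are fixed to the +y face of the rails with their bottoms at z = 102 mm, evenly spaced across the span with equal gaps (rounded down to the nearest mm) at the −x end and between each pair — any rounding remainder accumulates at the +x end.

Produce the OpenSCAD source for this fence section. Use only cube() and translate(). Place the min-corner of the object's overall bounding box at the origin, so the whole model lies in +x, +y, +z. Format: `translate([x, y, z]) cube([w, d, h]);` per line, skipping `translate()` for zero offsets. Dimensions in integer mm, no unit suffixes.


cube([104, 104, 1583]);
translate([2241, 0, 0]) cube([104, 104, 1583]);
translate([104, 0, 166]) cube([2137, 104, 90]);
translate([104, 0, 1233]) cube([2137, 104, 90]);
translate([231, 104, 102]) cube([96, 20, 1463]);
translate([454, 104, 102]) cube([96, 20, 1463]);
translate([677, 104, 102]) cube([96, 20, 1463]);
translate([900, 104, 102]) cube([96, 20, 1463]);
translate([1123, 104, 102]) cube([96, 20, 1463]);
translate([1346, 104, 102]) cube([96, 20, 1463]);
translate([1569, 104, 102]) cube([96, 20, 1463]);
translate([1792, 104, 102]) cube([96, 20, 1463]);
translate([2015, 104, 102]) cube([96, 20, 1463]);


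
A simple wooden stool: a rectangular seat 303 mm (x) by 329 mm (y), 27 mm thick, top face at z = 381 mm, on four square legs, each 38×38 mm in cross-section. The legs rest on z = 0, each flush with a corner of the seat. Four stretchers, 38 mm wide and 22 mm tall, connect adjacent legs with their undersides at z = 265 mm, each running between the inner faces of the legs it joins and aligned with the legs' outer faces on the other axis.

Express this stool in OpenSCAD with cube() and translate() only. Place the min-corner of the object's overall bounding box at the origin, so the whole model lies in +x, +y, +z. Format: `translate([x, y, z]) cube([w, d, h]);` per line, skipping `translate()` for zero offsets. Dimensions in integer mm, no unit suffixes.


translate([0, 0, 354]) cube([303, 329, 27]);
cube([38, 38, 354]);
translate([265, 0, 0]) cube([38, 38, 354]);
translate([0, 291, 0]) cube([38, 38, 354]);
translate([265, 291, 0]) cube([38, 38, 354]);
translate([38, 0, 265]) cube([227, 38, 22]);
translate([38, 291, 265]) cube([227, 38, 22]);
translate([0, 38, 265]) cube([38, 253, 22]);
translate([265, 38, 265]) cube([38, 253, 22]);


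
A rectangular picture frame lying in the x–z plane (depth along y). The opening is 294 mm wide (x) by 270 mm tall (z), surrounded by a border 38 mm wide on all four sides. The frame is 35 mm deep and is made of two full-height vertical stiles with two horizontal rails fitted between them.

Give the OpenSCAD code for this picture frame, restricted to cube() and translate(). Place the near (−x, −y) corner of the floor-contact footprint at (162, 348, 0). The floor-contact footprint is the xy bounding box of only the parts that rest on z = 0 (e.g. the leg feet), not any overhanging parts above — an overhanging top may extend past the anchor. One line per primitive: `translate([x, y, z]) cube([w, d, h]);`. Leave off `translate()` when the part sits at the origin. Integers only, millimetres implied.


translate([162, 348, 0]) cube([38, 35, 346]);
translate([494, 348, 0]) cube([38, 35, 346]);
translate([200, 348, 0]) cube([294, 35, 38]);
translate([200, 348, 308]) cube([294, 35, 38]);


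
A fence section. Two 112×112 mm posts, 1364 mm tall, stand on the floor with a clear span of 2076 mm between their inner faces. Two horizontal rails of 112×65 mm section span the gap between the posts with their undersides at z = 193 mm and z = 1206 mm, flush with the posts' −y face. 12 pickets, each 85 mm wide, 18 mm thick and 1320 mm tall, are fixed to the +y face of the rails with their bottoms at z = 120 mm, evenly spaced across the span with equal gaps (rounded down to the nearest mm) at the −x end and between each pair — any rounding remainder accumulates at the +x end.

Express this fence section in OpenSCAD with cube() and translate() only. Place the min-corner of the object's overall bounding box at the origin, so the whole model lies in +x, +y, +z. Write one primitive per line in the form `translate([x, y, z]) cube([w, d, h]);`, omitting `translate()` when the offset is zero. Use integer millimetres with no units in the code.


cube([112, 112, 1364]);
translate([2188, 0, 0]) cube([112, 112, 1364]);
translate([112, 0, 193]) cube([2076, 112, 65]);
translate([112, 0, 1206]) cube([2076, 112, 65]);
translate([193, 112, 120]) cube([85, 18, 1320]);
translate([359, 112, 120]) cube([85, 18, 1320]);
translate([525, 112, 120]) cube([85, 18, 1320]);
translate([691, 112, 120]) cube([85, 18, 1320]);
translate([857, 112, 120]) cube([85, 18, 1320]);
translate([1023, 112, 120]) cube([85, 18, 1320]);
translate([1189, 112, 120]) cube([85, 18, 1320]);
translate([1355, 112, 120]) cube([85, 18, 1320]);
translate([1521, 112, 120]) cube([85, 18, 1320]);
translate([1687, 112, 120]) cube([85, 18, 1320]);
translate([1853, 112, 120]) cube([85, 18, 1320]);
translate([2019, 112, 120]) cube([85, 18, 1320]);


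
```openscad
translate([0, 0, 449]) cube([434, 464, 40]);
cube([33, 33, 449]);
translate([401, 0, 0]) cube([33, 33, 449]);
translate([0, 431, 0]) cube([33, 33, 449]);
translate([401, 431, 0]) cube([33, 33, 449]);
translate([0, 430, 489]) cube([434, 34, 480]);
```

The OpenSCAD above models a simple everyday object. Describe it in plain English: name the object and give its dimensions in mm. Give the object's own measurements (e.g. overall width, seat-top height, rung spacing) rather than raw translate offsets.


A chair. The seat is a 434×464×40 mm slab with its top at z = 489 mm, on four 33×33 mm corner legs (flush with the seat edges, standing on z = 0). A flat backrest 34 mm thick, 480 mm tall, spans the full seat width and rises from the seat top along its +y edge, rear face flush with the rear of the seat.


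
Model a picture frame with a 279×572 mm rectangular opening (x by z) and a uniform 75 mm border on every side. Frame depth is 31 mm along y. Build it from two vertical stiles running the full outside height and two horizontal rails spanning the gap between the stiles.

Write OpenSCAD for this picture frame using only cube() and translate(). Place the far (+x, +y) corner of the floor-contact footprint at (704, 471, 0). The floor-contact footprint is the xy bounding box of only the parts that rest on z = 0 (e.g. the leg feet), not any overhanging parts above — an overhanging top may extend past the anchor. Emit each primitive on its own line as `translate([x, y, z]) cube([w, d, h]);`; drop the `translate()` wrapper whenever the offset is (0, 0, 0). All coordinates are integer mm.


translate([275, 440, 0]) cube([75, 31, 722]);
translate([629, 440, 0]) cube([75, 31, 722]);
translate([350, 440, 0]) cube([279, 31, 75]);
translate([350, 440, 647]) cube([279, 31, 75]);


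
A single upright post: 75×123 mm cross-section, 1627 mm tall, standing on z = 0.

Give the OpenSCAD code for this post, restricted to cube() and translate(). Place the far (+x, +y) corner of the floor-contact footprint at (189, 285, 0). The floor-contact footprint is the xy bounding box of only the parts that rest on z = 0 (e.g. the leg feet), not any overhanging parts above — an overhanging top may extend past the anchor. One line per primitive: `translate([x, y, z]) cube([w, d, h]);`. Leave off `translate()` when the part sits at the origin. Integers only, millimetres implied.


translate([114, 162, 0]) cube([75, 123, 1627]);


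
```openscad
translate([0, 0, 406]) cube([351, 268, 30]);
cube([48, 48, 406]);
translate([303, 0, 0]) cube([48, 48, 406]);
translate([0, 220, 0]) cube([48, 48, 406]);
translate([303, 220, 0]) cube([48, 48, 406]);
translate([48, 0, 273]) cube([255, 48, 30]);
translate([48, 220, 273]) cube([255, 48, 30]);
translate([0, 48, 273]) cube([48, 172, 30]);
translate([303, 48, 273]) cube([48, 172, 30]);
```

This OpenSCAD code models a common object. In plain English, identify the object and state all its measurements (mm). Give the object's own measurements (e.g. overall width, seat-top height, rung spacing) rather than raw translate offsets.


A simple wooden stool: a rectangular seat 351 mm (x) by 268 mm (y), 30 mm thick, top face at z = 436 mm, on four square legs, each 48×48 mm in cross-section. The legs rest on z = 0, each flush with a corner of the seat. Four stretchers, 48 mm wide and 30 mm tall, connect adjacent legs with their undersides at z = 273 mm, each running between the inner faces of the legs it joins and aligned with the legs' outer faces on the other axis.


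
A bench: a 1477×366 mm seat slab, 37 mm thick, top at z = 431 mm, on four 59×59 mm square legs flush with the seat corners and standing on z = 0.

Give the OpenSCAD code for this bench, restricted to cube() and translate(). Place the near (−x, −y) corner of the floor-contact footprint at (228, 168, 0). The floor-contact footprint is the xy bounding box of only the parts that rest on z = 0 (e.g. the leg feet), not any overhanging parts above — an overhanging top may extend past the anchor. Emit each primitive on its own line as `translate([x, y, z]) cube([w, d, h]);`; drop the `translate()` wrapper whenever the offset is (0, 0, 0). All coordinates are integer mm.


translate([228, 168, 394]) cube([1477, 366, 37]);
translate([228, 168, 0]) cube([59, 59, 394]);
translate([228, 475, 0]) cube([59, 59, 394]);
translate([1646, 168, 0]) cube([59, 59, 394]);
translate([1646, 475, 0]) cube([59, 59, 394]);


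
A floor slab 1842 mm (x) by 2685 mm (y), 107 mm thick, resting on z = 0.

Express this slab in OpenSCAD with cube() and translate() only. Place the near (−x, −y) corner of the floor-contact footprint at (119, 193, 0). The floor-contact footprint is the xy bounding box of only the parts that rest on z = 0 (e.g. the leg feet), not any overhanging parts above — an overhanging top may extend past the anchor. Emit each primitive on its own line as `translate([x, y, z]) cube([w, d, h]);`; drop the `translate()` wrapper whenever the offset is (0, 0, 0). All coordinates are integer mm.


translate([119, 193, 0]) cube([1842, 2685, 107]);


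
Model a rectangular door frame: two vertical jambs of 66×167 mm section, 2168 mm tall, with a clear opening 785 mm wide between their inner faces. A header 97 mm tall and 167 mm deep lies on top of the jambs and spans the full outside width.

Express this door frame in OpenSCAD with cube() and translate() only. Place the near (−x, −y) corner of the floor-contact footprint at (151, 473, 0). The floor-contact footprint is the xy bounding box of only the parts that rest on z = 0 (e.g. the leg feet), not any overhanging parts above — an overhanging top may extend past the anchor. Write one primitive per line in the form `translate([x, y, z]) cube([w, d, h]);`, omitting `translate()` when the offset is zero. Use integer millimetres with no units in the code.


translate([151, 473, 0]) cube([66, 167, 2168]);
translate([1002, 473, 0]) cube([66, 167, 2168]);
translate([151, 473, 2168]) cube([917, 167, 97]);


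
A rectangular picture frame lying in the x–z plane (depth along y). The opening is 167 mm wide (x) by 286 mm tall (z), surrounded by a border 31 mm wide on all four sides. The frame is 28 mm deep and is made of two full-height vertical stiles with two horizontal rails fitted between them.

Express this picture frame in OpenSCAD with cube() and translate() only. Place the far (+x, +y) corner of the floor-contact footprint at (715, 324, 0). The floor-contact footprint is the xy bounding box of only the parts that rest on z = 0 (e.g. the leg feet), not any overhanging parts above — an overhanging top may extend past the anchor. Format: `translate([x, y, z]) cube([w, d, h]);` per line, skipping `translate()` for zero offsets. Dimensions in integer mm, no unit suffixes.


translate([486, 296, 0]) cube([31, 28, 348]);
translate([684, 296, 0]) cube([31, 28, 348]);
translate([517, 296, 0]) cube([167, 28, 31]);
translate([517, 296, 317]) cube([167, 28, 31]);
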